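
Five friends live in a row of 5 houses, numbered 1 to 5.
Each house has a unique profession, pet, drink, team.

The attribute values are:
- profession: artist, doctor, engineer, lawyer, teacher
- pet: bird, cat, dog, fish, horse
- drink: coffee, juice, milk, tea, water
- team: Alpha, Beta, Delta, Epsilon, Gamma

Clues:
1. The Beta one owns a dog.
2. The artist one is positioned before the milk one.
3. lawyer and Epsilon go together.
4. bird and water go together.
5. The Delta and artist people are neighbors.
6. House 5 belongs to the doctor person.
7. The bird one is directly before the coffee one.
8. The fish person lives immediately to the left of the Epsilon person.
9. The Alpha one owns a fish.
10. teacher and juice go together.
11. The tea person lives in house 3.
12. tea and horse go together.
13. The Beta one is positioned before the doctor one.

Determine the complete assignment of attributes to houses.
Solution:

House | Profession | Pet | Drink | Team
---------------------------------------
  1   | engineer | bird | water | Delta
  2   | artist | fish | coffee | Alpha
  3   | lawyer | horse | tea | Epsilon
  4   | teacher | dog | juice | Beta
  5   | doctor | cat | milk | Gamma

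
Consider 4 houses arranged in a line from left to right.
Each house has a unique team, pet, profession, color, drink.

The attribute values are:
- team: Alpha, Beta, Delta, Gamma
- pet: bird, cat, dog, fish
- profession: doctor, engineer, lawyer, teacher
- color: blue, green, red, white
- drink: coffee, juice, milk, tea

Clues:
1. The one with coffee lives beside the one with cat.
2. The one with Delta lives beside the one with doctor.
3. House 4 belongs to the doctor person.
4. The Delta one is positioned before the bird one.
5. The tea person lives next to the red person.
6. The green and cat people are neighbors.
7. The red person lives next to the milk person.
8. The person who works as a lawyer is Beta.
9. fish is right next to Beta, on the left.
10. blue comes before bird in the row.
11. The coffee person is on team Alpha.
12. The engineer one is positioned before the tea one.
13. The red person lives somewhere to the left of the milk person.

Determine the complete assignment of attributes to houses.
Solution:

House | Team | Pet | Profession | Color | Drink
-----------------------------------------------
  1   | Alpha | fish | engineer | green | coffee
  2   | Beta | cat | lawyer | blue | tea
  3   | Delta | dog | teacher | red | juice
  4   | Gamma | bird | doctor | white | milk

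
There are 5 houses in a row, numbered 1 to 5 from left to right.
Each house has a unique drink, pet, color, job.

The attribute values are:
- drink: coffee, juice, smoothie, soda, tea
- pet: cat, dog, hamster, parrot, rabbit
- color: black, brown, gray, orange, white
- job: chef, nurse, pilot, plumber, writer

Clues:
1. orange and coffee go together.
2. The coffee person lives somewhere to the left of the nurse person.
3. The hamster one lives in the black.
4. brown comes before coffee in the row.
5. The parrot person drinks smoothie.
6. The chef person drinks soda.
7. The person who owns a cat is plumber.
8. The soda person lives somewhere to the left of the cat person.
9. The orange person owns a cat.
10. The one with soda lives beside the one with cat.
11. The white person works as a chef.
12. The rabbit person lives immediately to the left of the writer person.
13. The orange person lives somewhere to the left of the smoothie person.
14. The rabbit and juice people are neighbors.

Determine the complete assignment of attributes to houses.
Solution:

House | Drink | Pet | Color | Job
---------------------------------
  1   | tea | rabbit | brown | pilot
  2   | juice | hamster | black | writer
  3   | soda | dog | white | chef
  4   | coffee | cat | orange | plumber
  5   | smoothie | parrot | gray | nurse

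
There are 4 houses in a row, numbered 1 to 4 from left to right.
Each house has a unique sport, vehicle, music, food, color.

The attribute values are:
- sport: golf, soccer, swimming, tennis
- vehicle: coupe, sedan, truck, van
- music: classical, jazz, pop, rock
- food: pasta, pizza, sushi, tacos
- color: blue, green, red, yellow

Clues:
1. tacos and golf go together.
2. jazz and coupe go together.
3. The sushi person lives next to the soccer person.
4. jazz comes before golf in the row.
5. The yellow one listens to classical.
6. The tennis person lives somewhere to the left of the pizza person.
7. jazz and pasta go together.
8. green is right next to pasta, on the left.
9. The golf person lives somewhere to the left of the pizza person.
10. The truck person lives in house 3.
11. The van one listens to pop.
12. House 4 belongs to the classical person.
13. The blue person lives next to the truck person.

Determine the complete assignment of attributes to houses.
Solution:

House | Sport | Vehicle | Music | Food | Color
----------------------------------------------
  1   | tennis | van | pop | sushi | green
  2   | soccer | coupe | jazz | pasta | blue
  3   | golf | truck | rock | tacos | red
  4   | swimming | sedan | classical | pizza | yellow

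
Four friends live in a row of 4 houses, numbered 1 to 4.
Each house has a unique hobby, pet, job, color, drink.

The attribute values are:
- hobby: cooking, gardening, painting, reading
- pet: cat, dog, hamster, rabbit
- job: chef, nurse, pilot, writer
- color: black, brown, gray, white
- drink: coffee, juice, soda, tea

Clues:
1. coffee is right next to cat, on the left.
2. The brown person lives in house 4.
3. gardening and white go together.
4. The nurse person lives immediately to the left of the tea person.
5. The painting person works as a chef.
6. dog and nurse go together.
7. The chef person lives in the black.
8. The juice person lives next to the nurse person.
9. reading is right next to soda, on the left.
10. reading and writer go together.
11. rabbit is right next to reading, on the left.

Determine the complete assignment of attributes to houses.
Solution:

House | Hobby | Pet | Job | Color | Drink
-----------------------------------------
  1   | painting | rabbit | chef | black | coffee
  2   | reading | cat | writer | gray | juice
  3   | gardening | dog | nurse | white | soda
  4   | cooking | hamster | pilot | brown | tea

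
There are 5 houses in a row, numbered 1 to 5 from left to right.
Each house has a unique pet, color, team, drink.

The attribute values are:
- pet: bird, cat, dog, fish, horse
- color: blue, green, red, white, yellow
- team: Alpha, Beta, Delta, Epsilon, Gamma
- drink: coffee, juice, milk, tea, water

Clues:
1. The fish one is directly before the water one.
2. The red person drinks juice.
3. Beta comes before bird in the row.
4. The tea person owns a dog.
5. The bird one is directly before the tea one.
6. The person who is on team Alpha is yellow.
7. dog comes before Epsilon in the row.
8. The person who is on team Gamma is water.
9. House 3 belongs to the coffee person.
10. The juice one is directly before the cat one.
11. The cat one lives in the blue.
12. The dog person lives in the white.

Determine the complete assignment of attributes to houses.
Solution:

House | Pet | Color | Team | Drink
----------------------------------
  1   | fish | red | Beta | juice
  2   | cat | blue | Gamma | water
  3   | bird | yellow | Alpha | coffee
  4   | dog | white | Delta | tea
  5   | horse | green | Epsilon | milk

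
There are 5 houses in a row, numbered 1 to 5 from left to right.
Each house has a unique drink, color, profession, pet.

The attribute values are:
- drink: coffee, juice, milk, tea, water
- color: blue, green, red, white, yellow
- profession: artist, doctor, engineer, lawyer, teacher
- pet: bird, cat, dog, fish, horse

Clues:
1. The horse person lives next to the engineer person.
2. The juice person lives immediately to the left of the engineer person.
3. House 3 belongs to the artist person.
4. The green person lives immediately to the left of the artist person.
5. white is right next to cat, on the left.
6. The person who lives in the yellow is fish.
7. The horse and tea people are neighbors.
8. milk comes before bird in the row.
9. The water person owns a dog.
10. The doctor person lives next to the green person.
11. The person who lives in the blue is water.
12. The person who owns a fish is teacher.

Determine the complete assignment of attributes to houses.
Solution:

House | Drink | Color | Profession | Pet
----------------------------------------
  1   | juice | white | doctor | horse
  2   | tea | green | engineer | cat
  3   | water | blue | artist | dog
  4   | milk | yellow | teacher | fish
  5   | coffee | red | lawyer | bird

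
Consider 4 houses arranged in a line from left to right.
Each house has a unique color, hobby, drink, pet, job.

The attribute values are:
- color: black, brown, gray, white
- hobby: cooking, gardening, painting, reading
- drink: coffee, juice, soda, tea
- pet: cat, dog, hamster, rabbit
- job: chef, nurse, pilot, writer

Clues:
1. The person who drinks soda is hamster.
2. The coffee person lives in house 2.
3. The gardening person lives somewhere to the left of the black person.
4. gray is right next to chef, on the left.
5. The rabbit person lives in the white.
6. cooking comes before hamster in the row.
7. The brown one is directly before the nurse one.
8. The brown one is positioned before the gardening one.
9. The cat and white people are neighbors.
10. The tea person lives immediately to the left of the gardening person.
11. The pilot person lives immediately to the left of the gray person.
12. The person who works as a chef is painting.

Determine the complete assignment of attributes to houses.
Solution:

House | Color | Hobby | Drink | Pet | Job
-----------------------------------------
  1   | brown | cooking | tea | dog | pilot
  2   | gray | gardening | coffee | cat | nurse
  3   | white | painting | juice | rabbit | chef
  4   | black | reading | soda | hamster | writer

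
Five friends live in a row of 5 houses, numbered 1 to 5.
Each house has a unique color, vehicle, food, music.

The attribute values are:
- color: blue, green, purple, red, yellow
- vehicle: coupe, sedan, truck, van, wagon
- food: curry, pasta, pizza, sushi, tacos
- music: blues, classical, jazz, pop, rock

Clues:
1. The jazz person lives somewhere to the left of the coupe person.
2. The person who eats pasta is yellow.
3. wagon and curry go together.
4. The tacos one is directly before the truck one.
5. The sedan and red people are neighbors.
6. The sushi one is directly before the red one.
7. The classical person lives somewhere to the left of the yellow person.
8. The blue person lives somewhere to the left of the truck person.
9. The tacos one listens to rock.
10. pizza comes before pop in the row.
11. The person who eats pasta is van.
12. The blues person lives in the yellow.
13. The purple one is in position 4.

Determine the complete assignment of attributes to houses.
Solution:

House | Color | Vehicle | Food | Music
--------------------------------------
  1   | blue | sedan | sushi | jazz
  2   | red | coupe | tacos | rock
  3   | green | truck | pizza | classical
  4   | purple | wagon | curry | pop
  5   | yellow | van | pasta | blues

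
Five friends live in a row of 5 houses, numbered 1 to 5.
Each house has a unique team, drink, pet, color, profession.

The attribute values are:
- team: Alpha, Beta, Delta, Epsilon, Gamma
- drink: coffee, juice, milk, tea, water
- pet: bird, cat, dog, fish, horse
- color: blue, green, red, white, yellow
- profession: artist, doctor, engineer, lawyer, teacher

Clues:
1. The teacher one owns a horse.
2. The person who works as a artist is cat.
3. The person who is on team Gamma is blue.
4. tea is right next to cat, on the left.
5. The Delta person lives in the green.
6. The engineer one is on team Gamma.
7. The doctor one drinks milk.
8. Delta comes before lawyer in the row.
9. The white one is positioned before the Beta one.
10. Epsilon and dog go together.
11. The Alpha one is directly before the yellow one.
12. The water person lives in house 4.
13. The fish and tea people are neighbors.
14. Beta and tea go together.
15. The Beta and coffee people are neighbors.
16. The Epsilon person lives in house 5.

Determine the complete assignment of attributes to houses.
Solution:

House | Team | Drink | Pet | Color | Profession
-----------------------------------------------
  1   | Alpha | milk | fish | white | doctor
  2   | Beta | tea | horse | yellow | teacher
  3   | Delta | coffee | cat | green | artist
  4   | Gamma | water | bird | blue | engineer
  5   | Epsilon | juice | dog | red | lawyer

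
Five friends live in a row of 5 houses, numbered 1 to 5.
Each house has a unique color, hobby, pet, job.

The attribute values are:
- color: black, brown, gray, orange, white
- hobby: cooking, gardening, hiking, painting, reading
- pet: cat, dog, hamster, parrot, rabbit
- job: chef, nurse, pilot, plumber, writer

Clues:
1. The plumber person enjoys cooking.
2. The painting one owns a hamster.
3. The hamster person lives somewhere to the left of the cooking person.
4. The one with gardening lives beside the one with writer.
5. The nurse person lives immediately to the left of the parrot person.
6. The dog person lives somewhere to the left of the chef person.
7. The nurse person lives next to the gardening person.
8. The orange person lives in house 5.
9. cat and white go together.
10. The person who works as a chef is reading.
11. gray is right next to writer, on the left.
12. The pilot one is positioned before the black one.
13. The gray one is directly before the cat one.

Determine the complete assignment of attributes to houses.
Solution:

House | Color | Hobby | Pet | Job
---------------------------------
  1   | brown | painting | hamster | nurse
  2   | gray | gardening | parrot | pilot
  3   | white | hiking | cat | writer
  4   | black | cooking | dog | plumber
  5   | orange | reading | rabbit | chef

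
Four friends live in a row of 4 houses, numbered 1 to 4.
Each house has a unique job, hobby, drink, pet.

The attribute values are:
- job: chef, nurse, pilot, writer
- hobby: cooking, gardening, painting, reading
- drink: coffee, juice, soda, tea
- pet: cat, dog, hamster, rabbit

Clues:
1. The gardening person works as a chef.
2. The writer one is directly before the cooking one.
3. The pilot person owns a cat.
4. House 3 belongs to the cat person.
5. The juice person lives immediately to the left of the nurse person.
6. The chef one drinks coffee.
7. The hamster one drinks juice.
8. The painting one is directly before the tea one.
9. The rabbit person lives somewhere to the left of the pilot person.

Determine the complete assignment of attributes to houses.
Solution:

House | Job | Hobby | Drink | Pet
---------------------------------
  1   | writer | painting | juice | hamster
  2   | nurse | cooking | tea | rabbit
  3   | pilot | reading | soda | cat
  4   | chef | gardening | coffee | dog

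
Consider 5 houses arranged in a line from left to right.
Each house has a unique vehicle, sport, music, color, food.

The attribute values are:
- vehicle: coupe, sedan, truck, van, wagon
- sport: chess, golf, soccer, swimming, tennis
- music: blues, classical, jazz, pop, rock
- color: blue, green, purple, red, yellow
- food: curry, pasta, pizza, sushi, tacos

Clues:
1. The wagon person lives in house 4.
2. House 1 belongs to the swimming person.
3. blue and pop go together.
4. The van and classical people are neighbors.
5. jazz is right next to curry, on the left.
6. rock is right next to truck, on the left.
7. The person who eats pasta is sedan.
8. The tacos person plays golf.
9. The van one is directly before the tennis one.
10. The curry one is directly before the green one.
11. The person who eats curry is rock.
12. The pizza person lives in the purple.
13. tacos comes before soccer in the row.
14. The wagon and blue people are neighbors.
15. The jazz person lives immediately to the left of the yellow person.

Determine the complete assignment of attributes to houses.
Solution:

House | Vehicle | Sport | Music | Color | Food
----------------------------------------------
  1   | coupe | swimming | jazz | purple | pizza
  2   | van | chess | rock | yellow | curry
  3   | truck | tennis | classical | green | sushi
  4   | wagon | golf | blues | red | tacos
  5   | sedan | soccer | pop | blue | pasta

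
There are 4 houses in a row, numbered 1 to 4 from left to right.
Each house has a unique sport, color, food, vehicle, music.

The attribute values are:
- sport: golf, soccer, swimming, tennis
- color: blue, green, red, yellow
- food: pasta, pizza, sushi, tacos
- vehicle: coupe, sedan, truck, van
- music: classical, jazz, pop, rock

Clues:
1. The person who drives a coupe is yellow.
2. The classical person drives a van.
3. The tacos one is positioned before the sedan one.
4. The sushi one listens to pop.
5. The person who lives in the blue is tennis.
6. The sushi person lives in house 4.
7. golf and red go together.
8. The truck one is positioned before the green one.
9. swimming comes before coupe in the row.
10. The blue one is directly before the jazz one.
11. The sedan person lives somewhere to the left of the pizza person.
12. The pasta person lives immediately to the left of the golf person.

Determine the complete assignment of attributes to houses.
Solution:

House | Sport | Color | Food | Vehicle | Music
----------------------------------------------
  1   | tennis | blue | tacos | truck | rock
  2   | swimming | green | pasta | sedan | jazz
  3   | golf | red | pizza | van | classical
  4   | soccer | yellow | sushi | coupe | pop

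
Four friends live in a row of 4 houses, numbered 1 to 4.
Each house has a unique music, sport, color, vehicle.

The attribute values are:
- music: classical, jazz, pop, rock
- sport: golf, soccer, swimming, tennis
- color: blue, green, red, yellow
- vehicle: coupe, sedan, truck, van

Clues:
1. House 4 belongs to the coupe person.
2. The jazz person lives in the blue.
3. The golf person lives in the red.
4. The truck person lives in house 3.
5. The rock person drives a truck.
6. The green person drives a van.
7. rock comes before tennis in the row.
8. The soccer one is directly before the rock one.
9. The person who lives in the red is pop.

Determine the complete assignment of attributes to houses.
Solution:

House | Music | Sport | Color | Vehicle
---------------------------------------
  1   | pop | golf | red | sedan
  2   | classical | soccer | green | van
  3   | rock | swimming | yellow | truck
  4   | jazz | tennis | blue | coupe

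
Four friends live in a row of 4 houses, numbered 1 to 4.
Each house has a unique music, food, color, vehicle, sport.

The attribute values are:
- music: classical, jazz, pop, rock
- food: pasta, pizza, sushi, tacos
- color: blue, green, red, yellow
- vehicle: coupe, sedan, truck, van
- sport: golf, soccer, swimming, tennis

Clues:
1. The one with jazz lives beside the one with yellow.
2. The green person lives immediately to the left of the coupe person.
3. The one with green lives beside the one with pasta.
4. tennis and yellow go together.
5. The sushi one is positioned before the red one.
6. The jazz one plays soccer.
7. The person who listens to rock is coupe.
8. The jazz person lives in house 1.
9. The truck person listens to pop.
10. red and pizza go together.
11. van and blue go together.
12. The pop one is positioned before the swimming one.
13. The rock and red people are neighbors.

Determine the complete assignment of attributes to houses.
Solution:

House | Music | Food | Color | Vehicle | Sport
----------------------------------------------
  1   | jazz | sushi | green | sedan | soccer
  2   | rock | pasta | yellow | coupe | tennis
  3   | pop | pizza | red | truck | golf
  4   | classical | tacos | blue | van | swimming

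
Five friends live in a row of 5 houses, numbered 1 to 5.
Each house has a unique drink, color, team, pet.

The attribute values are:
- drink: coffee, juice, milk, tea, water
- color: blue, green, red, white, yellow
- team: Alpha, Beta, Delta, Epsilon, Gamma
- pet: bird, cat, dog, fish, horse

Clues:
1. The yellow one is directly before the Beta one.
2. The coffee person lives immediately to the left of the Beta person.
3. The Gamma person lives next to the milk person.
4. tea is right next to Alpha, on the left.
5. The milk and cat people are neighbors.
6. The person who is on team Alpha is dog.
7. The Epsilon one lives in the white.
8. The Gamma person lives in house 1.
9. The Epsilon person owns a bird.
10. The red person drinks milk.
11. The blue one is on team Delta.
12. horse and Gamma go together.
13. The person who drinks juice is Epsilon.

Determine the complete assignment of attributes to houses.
Solution:

House | Drink | Color | Team | Pet
----------------------------------
  1   | coffee | yellow | Gamma | horse
  2   | milk | red | Beta | fish
  3   | tea | blue | Delta | cat
  4   | water | green | Alpha | dog
  5   | juice | white | Epsilon | bird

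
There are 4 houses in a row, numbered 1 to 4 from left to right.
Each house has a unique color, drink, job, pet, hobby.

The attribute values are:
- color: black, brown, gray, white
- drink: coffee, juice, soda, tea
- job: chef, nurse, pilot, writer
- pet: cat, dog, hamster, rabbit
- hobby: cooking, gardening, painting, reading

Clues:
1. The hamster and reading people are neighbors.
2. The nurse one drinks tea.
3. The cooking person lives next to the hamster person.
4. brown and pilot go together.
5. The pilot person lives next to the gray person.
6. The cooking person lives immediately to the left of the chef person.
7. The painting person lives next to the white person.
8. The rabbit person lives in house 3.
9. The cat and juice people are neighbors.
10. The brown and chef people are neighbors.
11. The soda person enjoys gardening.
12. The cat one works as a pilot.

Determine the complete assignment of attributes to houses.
Solution:

House | Color | Drink | Job | Pet | Hobby
-----------------------------------------
  1   | brown | coffee | pilot | cat | cooking
  2   | gray | juice | chef | hamster | painting
  3   | white | tea | nurse | rabbit | reading
  4   | black | soda | writer | dog | gardening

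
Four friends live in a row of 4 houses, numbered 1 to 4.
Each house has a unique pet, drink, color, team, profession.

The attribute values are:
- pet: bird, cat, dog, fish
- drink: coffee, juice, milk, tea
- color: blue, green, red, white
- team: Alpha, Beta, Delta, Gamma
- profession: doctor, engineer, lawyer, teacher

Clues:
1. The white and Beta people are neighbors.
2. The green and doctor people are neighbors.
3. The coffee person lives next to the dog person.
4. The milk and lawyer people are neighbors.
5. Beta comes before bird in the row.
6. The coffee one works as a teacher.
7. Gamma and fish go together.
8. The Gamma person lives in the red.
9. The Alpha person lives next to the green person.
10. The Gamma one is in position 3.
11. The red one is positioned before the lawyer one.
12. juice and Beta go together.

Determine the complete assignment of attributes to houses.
Solution:

House | Pet | Drink | Color | Team | Profession
-----------------------------------------------
  1   | cat | coffee | white | Alpha | teacher
  2   | dog | juice | green | Beta | engineer
  3   | fish | milk | red | Gamma | doctor
  4   | bird | tea | blue | Delta | lawyer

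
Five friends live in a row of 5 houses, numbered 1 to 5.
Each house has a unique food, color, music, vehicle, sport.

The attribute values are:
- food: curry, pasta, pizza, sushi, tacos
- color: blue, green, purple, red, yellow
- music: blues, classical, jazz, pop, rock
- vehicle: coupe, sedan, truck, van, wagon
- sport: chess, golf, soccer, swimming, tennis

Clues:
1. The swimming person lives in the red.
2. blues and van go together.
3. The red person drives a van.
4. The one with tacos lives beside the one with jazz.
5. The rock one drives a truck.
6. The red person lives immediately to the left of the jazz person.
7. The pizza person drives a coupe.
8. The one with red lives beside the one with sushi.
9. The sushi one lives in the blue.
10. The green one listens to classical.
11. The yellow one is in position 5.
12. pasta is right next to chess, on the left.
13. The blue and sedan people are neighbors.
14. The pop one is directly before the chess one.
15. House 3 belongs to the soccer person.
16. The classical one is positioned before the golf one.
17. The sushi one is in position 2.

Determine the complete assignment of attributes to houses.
Solution:

House | Food | Color | Music | Vehicle | Sport
----------------------------------------------
  1   | tacos | red | blues | van | swimming
  2   | sushi | blue | jazz | wagon | tennis
  3   | pasta | purple | pop | sedan | soccer
  4   | pizza | green | classical | coupe | chess
  5   | curry | yellow | rock | truck | golf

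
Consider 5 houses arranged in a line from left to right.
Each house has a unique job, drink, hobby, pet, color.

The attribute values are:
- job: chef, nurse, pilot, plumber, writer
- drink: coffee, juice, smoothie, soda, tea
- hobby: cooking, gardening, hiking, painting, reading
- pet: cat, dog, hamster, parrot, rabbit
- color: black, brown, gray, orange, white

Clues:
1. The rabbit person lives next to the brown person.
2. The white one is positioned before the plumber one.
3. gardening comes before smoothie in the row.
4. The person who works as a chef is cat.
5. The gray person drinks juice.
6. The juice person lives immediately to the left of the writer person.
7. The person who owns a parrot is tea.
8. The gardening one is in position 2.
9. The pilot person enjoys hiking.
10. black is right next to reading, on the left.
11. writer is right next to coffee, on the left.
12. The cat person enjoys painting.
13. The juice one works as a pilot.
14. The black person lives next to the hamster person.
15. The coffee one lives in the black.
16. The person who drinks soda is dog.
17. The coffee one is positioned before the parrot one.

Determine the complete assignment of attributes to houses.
Solution:

House | Job | Drink | Hobby | Pet | Color
-----------------------------------------
  1   | pilot | juice | hiking | rabbit | gray
  2   | writer | soda | gardening | dog | brown
  3   | chef | coffee | painting | cat | black
  4   | nurse | smoothie | reading | hamster | white
  5   | plumber | tea | cooking | parrot | orange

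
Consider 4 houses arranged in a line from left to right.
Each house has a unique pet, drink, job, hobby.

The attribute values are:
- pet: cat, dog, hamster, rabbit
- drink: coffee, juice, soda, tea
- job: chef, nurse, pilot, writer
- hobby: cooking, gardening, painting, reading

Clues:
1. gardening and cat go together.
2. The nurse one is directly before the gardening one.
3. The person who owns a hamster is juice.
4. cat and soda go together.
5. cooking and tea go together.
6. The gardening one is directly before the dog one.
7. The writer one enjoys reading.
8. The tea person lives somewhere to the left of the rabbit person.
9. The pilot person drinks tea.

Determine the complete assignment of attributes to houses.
Solution:

House | Pet | Drink | Job | Hobby
---------------------------------
  1   | hamster | juice | nurse | painting
  2   | cat | soda | chef | gardening
  3   | dog | tea | pilot | cooking
  4   | rabbit | coffee | writer | reading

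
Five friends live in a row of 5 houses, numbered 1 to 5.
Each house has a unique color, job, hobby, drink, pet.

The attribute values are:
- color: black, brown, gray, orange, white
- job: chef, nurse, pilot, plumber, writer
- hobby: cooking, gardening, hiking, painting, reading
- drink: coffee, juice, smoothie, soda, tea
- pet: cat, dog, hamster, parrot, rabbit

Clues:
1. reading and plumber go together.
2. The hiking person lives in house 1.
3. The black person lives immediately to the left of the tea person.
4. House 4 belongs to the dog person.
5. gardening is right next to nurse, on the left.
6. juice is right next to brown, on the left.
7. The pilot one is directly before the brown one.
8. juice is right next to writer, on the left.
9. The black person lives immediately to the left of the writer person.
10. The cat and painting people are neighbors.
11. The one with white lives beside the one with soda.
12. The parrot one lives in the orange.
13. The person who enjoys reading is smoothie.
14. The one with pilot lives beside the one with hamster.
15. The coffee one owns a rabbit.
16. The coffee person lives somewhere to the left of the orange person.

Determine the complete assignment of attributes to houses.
Solution:

House | Color | Job | Hobby | Drink | Pet
-----------------------------------------
  1   | black | pilot | hiking | juice | cat
  2   | brown | writer | painting | tea | hamster
  3   | white | chef | gardening | coffee | rabbit
  4   | gray | nurse | cooking | soda | dog
  5   | orange | plumber | reading | smoothie | parrot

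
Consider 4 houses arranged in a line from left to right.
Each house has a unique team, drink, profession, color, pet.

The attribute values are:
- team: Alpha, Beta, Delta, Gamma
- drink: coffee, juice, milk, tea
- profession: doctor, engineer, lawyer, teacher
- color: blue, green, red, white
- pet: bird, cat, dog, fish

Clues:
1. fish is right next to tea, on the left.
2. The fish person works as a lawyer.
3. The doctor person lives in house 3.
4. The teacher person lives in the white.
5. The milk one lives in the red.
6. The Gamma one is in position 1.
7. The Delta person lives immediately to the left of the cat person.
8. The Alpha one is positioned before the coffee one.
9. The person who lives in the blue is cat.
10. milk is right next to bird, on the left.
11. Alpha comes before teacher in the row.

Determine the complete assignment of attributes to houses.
Solution:

House | Team | Drink | Profession | Color | Pet
-----------------------------------------------
  1   | Gamma | milk | lawyer | red | fish
  2   | Delta | tea | engineer | green | bird
  3   | Alpha | juice | doctor | blue | cat
  4   | Beta | coffee | teacher | white | dog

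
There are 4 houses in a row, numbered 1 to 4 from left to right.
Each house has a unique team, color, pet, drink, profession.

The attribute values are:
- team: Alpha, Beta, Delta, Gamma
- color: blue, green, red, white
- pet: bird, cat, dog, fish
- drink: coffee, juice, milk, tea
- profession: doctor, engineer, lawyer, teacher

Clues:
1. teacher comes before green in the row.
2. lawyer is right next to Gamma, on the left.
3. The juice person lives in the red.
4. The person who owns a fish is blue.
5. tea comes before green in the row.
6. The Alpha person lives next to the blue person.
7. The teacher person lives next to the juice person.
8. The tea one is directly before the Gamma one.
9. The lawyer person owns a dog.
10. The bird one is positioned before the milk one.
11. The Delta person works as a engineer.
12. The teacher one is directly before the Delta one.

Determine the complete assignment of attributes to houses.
Solution:

House | Team | Color | Pet | Drink | Profession
-----------------------------------------------
  1   | Alpha | white | dog | tea | lawyer
  2   | Gamma | blue | fish | coffee | teacher
  3   | Delta | red | bird | juice | engineer
  4   | Beta | green | cat | milk | doctor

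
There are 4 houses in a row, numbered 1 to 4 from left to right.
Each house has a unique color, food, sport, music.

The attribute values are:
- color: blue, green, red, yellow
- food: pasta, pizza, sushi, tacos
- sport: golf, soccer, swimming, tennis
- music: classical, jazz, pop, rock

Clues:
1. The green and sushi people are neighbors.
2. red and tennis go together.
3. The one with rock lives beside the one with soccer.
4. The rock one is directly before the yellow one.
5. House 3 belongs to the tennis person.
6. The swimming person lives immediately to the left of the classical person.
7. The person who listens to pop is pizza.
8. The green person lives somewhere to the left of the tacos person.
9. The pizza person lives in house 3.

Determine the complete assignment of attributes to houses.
Solution:

House | Color | Food | Sport | Music
------------------------------------
  1   | green | pasta | swimming | rock
  2   | yellow | sushi | soccer | classical
  3   | red | pizza | tennis | pop
  4   | blue | tacos | golf | jazz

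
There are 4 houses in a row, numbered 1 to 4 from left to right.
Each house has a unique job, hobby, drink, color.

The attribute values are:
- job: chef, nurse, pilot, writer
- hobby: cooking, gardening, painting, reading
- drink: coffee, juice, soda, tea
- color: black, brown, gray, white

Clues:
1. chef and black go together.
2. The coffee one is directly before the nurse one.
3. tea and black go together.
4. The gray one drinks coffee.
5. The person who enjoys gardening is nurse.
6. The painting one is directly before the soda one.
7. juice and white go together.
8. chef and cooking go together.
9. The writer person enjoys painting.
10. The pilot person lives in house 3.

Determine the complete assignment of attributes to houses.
Solution:

House | Job | Hobby | Drink | Color
-----------------------------------
  1   | writer | painting | coffee | gray
  2   | nurse | gardening | soda | brown
  3   | pilot | reading | juice | white
  4   | chef | cooking | tea | black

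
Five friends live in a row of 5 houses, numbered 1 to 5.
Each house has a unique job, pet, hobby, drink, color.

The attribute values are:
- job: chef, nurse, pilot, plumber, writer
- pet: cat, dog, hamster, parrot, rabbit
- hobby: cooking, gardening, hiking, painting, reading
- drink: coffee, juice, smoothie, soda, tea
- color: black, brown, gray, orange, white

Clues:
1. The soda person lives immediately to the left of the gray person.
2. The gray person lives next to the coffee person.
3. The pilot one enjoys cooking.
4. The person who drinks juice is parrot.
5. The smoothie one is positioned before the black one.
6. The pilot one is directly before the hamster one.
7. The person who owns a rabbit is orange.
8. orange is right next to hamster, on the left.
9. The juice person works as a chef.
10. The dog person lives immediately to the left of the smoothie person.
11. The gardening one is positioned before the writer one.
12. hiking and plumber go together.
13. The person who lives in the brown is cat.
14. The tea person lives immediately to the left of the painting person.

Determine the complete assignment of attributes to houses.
Solution:

House | Job | Pet | Hobby | Drink | Color
-----------------------------------------
  1   | pilot | rabbit | cooking | soda | orange
  2   | nurse | hamster | gardening | tea | gray
  3   | writer | dog | painting | coffee | white
  4   | plumber | cat | hiking | smoothie | brown
  5   | chef | parrot | reading | juice | black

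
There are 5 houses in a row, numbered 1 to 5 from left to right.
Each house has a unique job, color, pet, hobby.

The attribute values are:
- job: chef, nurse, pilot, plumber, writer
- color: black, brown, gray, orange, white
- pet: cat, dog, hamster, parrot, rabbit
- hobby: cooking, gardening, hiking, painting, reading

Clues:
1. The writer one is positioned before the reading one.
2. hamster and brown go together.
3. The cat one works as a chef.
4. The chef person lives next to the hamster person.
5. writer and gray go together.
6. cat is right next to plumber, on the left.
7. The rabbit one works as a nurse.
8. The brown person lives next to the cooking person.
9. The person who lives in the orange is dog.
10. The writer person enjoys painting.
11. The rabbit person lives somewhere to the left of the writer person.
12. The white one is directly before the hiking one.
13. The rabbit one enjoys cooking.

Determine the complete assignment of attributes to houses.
Solution:

House | Job | Color | Pet | Hobby
---------------------------------
  1   | chef | white | cat | gardening
  2   | plumber | brown | hamster | hiking
  3   | nurse | black | rabbit | cooking
  4   | writer | gray | parrot | painting
  5   | pilot | orange | dog | reading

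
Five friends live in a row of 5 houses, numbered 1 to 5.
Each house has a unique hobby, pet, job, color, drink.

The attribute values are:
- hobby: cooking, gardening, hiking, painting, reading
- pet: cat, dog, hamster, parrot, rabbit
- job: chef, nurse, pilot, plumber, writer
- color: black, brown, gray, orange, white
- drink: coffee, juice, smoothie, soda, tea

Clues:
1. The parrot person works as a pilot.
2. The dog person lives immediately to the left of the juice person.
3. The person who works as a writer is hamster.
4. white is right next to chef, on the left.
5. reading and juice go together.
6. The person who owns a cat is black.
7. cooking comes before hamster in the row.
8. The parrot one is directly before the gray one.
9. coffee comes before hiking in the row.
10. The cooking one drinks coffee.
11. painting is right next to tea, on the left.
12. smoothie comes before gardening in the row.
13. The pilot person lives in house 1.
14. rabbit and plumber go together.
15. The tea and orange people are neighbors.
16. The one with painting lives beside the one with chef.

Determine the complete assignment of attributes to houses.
Solution:

House | Hobby | Pet | Job | Color | Drink
-----------------------------------------
  1   | painting | parrot | pilot | white | smoothie
  2   | gardening | dog | chef | gray | tea
  3   | reading | rabbit | plumber | orange | juice
  4   | cooking | cat | nurse | black | coffee
  5   | hiking | hamster | writer | brown | soda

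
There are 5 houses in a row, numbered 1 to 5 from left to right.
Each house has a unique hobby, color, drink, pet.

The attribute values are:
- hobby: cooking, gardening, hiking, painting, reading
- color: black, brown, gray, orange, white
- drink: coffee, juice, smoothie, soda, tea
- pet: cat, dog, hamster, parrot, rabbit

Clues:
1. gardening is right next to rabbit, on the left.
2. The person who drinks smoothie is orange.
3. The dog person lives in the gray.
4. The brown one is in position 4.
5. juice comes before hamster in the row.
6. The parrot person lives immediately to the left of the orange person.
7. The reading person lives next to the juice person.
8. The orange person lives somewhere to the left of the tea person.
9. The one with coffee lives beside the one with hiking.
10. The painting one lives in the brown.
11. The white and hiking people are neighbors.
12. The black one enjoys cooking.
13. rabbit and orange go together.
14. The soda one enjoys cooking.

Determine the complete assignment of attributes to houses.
Solution:

House | Hobby | Color | Drink | Pet
-----------------------------------
  1   | gardening | white | coffee | parrot
  2   | hiking | orange | smoothie | rabbit
  3   | reading | gray | tea | dog
  4   | painting | brown | juice | cat
  5   | cooking | black | soda | hamster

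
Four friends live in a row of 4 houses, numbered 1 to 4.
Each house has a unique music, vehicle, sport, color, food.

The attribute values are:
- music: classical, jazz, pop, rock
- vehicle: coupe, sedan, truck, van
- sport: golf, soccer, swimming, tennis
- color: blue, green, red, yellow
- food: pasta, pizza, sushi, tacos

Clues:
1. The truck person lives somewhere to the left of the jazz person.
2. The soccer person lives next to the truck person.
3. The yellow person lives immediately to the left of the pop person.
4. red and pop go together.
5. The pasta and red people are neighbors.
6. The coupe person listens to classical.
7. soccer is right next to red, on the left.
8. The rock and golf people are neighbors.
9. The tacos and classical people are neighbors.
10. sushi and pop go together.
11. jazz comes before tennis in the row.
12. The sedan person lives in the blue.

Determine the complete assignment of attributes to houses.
Solution:

House | Music | Vehicle | Sport | Color | Food
----------------------------------------------
  1   | rock | van | soccer | yellow | pasta
  2   | pop | truck | golf | red | sushi
  3   | jazz | sedan | swimming | blue | tacos
  4   | classical | coupe | tennis | green | pizza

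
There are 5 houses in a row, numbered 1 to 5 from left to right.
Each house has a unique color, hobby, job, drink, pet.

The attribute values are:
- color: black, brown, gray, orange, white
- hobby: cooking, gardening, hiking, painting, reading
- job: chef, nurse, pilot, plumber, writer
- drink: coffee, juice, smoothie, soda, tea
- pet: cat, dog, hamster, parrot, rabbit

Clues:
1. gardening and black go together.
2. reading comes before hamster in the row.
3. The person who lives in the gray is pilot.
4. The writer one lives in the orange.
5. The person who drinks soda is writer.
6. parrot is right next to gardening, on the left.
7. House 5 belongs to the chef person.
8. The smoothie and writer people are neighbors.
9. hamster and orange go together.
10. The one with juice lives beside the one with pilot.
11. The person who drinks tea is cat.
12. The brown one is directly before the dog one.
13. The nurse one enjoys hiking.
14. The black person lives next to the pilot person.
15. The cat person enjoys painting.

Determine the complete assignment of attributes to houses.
Solution:

House | Color | Hobby | Job | Drink | Pet
-----------------------------------------
  1   | brown | hiking | nurse | coffee | parrot
  2   | black | gardening | plumber | juice | dog
  3   | gray | reading | pilot | smoothie | rabbit
  4   | orange | cooking | writer | soda | hamster
  5   | white | painting | chef | tea | cat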